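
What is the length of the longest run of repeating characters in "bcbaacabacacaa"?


Input: "bcbaacabacacaa"
Scanning for longest run:
  Position 1 ('c'): new char, reset run to 1
  Position 2 ('b'): new char, reset run to 1
  Position 3 ('a'): new char, reset run to 1
  Position 4 ('a'): continues run of 'a', length=2
  Position 5 ('c'): new char, reset run to 1
  Position 6 ('a'): new char, reset run to 1
  Position 7 ('b'): new char, reset run to 1
  Position 8 ('a'): new char, reset run to 1
  Position 9 ('c'): new char, reset run to 1
  Position 10 ('a'): new char, reset run to 1
  Position 11 ('c'): new char, reset run to 1
  Position 12 ('a'): new char, reset run to 1
  Position 13 ('a'): continues run of 'a', length=2
Longest run: 'a' with length 2

2


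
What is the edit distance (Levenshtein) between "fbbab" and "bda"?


Computing edit distance: "fbbab" -> "bda"
DP table:
           b    d    a
      0    1    2    3
  f   1    1    2    3
  b   2    1    2    3
  b   3    2    2    3
  a   4    3    3    2
  b   5    4    4    3
Edit distance = dp[5][3] = 3

3


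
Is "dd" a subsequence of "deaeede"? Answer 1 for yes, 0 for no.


Check if "dd" is a subsequence of "deaeede"
Greedy scan:
  Position 0 ('d'): matches sub[0] = 'd'
  Position 1 ('e'): no match needed
  Position 2 ('a'): no match needed
  Position 3 ('e'): no match needed
  Position 4 ('e'): no match needed
  Position 5 ('d'): matches sub[1] = 'd'
  Position 6 ('e'): no match needed
All 2 characters matched => is a subsequence

1


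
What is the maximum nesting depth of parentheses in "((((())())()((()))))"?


Input: "((((())())()((()))))"
Tracking depth:
  Position 0 '(': depth becomes 1
  Position 1 '(': depth becomes 2
  Position 2 '(': depth becomes 3
  Position 3 '(': depth becomes 4
  Position 4 '(': depth becomes 5
  Position 5 ')': depth becomes 4
  Position 6 ')': depth becomes 3
  Position 7 '(': depth becomes 4
  Position 8 ')': depth becomes 3
  Position 9 ')': depth becomes 2
  Position 10 '(': depth becomes 3
  Position 11 ')': depth becomes 2
  Position 12 '(': depth becomes 3
  Position 13 '(': depth becomes 4
  Position 14 '(': depth becomes 5
  Position 15 ')': depth becomes 4
  Position 16 ')': depth becomes 3
  Position 17 ')': depth becomes 2
  Position 18 ')': depth becomes 1
  Position 19 ')': depth becomes 0
Maximum depth reached: 5

5


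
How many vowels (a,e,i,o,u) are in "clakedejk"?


Input: clakedejk
Checking each character:
  'c' at position 0: consonant
  'l' at position 1: consonant
  'a' at position 2: vowel (running total: 1)
  'k' at position 3: consonant
  'e' at position 4: vowel (running total: 2)
  'd' at position 5: consonant
  'e' at position 6: vowel (running total: 3)
  'j' at position 7: consonant
  'k' at position 8: consonant
Total vowels: 3

3


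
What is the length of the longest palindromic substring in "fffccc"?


Input: "fffccc"
Checking substrings for palindromes:
  [0:3] "fff" (len 3) => palindrome
  [3:6] "ccc" (len 3) => palindrome
  [0:2] "ff" (len 2) => palindrome
  [1:3] "ff" (len 2) => palindrome
  [3:5] "cc" (len 2) => palindrome
  [4:6] "cc" (len 2) => palindrome
Longest palindromic substring: "fff" with length 3

3


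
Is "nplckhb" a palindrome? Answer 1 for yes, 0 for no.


Input: nplckhb
Reversed: bhkclpn
  Compare pos 0 ('n') with pos 6 ('b'): MISMATCH
  Compare pos 1 ('p') with pos 5 ('h'): MISMATCH
  Compare pos 2 ('l') with pos 4 ('k'): MISMATCH
Result: not a palindrome

0


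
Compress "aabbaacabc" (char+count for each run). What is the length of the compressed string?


Input: aabbaacabc
Runs:
  'a' x 2 => "a2"
  'b' x 2 => "b2"
  'a' x 2 => "a2"
  'c' x 1 => "c1"
  'a' x 1 => "a1"
  'b' x 1 => "b1"
  'c' x 1 => "c1"
Compressed: "a2b2a2c1a1b1c1"
Compressed length: 14

14


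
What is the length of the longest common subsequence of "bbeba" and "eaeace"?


LCS of "bbeba" and "eaeace"
DP table:
           e    a    e    a    c    e
      0    0    0    0    0    0    0
  b   0    0    0    0    0    0    0
  b   0    0    0    0    0    0    0
  e   0    1    1    1    1    1    1
  b   0    1    1    1    1    1    1
  a   0    1    2    2    2    2    2
LCS length = dp[5][6] = 2

2


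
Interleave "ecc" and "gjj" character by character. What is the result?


Interleaving "ecc" and "gjj":
  Position 0: 'e' from first, 'g' from second => "eg"
  Position 1: 'c' from first, 'j' from second => "cj"
  Position 2: 'c' from first, 'j' from second => "cj"
Result: egcjcj

egcjcj


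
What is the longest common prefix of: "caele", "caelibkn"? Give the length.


Words: caele, caelibkn
  Position 0: all 'c' => match
  Position 1: all 'a' => match
  Position 2: all 'e' => match
  Position 3: all 'l' => match
  Position 4: ('e', 'i') => mismatch, stop
LCP = "cael" (length 4)

4


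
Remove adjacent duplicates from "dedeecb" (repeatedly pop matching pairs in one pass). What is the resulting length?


Input: dedeecb
Stack-based adjacent duplicate removal:
  Read 'd': push. Stack: d
  Read 'e': push. Stack: de
  Read 'd': push. Stack: ded
  Read 'e': push. Stack: dede
  Read 'e': matches stack top 'e' => pop. Stack: ded
  Read 'c': push. Stack: dedc
  Read 'b': push. Stack: dedcb
Final stack: "dedcb" (length 5)

5


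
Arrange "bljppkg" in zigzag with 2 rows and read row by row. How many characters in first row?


Zigzag "bljppkg" into 2 rows:
Placing characters:
  'b' => row 0
  'l' => row 1
  'j' => row 0
  'p' => row 1
  'p' => row 0
  'k' => row 1
  'g' => row 0
Rows:
  Row 0: "bjpg"
  Row 1: "lpk"
First row length: 4

4


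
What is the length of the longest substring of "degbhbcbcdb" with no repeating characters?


Input: "degbhbcbcdb"
Sliding window (track last position of each char):
  Position 0 ('d'): window [0,0] length 1 -- new best
  Position 1 ('e'): window [0,1] length 2 -- new best
  Position 2 ('g'): window [0,2] length 3 -- new best
  Position 3 ('b'): window [0,3] length 4 -- new best
  Position 4 ('h'): window [0,4] length 5 -- new best
  Position 5 ('b'): repeat (last at 3), move window start to 4
  Position 5 ('b'): window [4,5] length 2
  Position 6 ('c'): window [4,6] length 3
  Position 7 ('b'): repeat (last at 5), move window start to 6
  Position 7 ('b'): window [6,7] length 2
  Position 8 ('c'): repeat (last at 6), move window start to 7
  Position 8 ('c'): window [7,8] length 2
  Position 9 ('d'): window [7,9] length 3
  Position 10 ('b'): repeat (last at 7), move window start to 8
  Position 10 ('b'): window [8,10] length 3
Longest substring with no repeats: "degbh" with length 5

5


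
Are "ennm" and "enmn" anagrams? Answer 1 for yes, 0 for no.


Strings: "ennm", "enmn"
Sorted first:  emnn
Sorted second: emnn
Sorted forms match => anagrams

1


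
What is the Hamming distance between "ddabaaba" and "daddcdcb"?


Comparing "ddabaaba" and "daddcdcb" position by position:
  Position 0: 'd' vs 'd' => same
  Position 1: 'd' vs 'a' => differ
  Position 2: 'a' vs 'd' => differ
  Position 3: 'b' vs 'd' => differ
  Position 4: 'a' vs 'c' => differ
  Position 5: 'a' vs 'd' => differ
  Position 6: 'b' vs 'c' => differ
  Position 7: 'a' vs 'b' => differ
Total differences (Hamming distance): 7

7


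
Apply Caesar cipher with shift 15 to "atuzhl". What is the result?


Caesar cipher: shift "atuzhl" by 15
  'a' (pos 0) + 15 = pos 15 = 'p'
  't' (pos 19) + 15 = pos 8 = 'i'
  'u' (pos 20) + 15 = pos 9 = 'j'
  'z' (pos 25) + 15 = pos 14 = 'o'
  'h' (pos 7) + 15 = pos 22 = 'w'
  'l' (pos 11) + 15 = pos 0 = 'a'
Result: pijowa

pijowa


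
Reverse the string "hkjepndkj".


Input: hkjepndkj
Reading characters right to left:
  Position 8: 'j'
  Position 7: 'k'
  Position 6: 'd'
  Position 5: 'n'
  Position 4: 'p'
  Position 3: 'e'
  Position 2: 'j'
  Position 1: 'k'
  Position 0: 'h'
Reversed: jkdnpejkh

jkdnpejkh


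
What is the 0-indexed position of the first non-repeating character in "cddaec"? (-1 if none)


Input: cddaec
Character frequencies:
  'a': 1
  'c': 2
  'd': 2
  'e': 1
Scanning left to right for freq == 1:
  Position 0 ('c'): freq=2, skip
  Position 1 ('d'): freq=2, skip
  Position 2 ('d'): freq=2, skip
  Position 3 ('a'): unique! => answer = 3

3


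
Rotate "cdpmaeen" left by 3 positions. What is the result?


Input: "cdpmaeen", rotate left by 3
First 3 characters: "cdp"
Remaining characters: "maeen"
Concatenate remaining + first: "maeen" + "cdp" = "maeencdp"

maeencdp


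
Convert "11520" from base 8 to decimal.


Input: "11520" in base 8
Positional expansion:
  Digit '1' (value 1) x 8^4 = 4096
  Digit '1' (value 1) x 8^3 = 512
  Digit '5' (value 5) x 8^2 = 320
  Digit '2' (value 2) x 8^1 = 16
  Digit '0' (value 0) x 8^0 = 0
Sum = 4944

4944


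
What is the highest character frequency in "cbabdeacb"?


Input: cbabdeacb
Character counts:
  'a': 2
  'b': 3
  'c': 2
  'd': 1
  'e': 1
Maximum frequency: 3

3


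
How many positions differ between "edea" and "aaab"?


Comparing "edea" and "aaab" position by position:
  Position 0: 'e' vs 'a' => DIFFER
  Position 1: 'd' vs 'a' => DIFFER
  Position 2: 'e' vs 'a' => DIFFER
  Position 3: 'a' vs 'b' => DIFFER
Positions that differ: 4

4


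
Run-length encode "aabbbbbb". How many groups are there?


Input: aabbbbbb
Scanning for consecutive runs:
  Group 1: 'a' x 2 (positions 0-1)
  Group 2: 'b' x 6 (positions 2-7)
Total groups: 2

2


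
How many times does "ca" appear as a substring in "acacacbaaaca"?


Searching for "ca" in "acacacbaaaca"
Scanning each position:
  Position 0: "ac" => no
  Position 1: "ca" => MATCH
  Position 2: "ac" => no
  Position 3: "ca" => MATCH
  Position 4: "ac" => no
  Position 5: "cb" => no
  Position 6: "ba" => no
  Position 7: "aa" => no
  Position 8: "aa" => no
  Position 9: "ac" => no
  Position 10: "ca" => MATCH
Total occurrences: 3

3


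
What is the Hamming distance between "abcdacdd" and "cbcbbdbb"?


Comparing "abcdacdd" and "cbcbbdbb" position by position:
  Position 0: 'a' vs 'c' => differ
  Position 1: 'b' vs 'b' => same
  Position 2: 'c' vs 'c' => same
  Position 3: 'd' vs 'b' => differ
  Position 4: 'a' vs 'b' => differ
  Position 5: 'c' vs 'd' => differ
  Position 6: 'd' vs 'b' => differ
  Position 7: 'd' vs 'b' => differ
Total differences (Hamming distance): 6

6


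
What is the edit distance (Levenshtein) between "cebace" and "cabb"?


Computing edit distance: "cebace" -> "cabb"
DP table:
           c    a    b    b
      0    1    2    3    4
  c   1    0    1    2    3
  e   2    1    1    2    3
  b   3    2    2    1    2
  a   4    3    2    2    2
  c   5    4    3    3    3
  e   6    5    4    4    4
Edit distance = dp[6][4] = 4

4


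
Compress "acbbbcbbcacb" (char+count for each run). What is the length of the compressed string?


Input: acbbbcbbcacb
Runs:
  'a' x 1 => "a1"
  'c' x 1 => "c1"
  'b' x 3 => "b3"
  'c' x 1 => "c1"
  'b' x 2 => "b2"
  'c' x 1 => "c1"
  'a' x 1 => "a1"
  'c' x 1 => "c1"
  'b' x 1 => "b1"
Compressed: "a1c1b3c1b2c1a1c1b1"
Compressed length: 18

18


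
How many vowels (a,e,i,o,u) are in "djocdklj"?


Input: djocdklj
Checking each character:
  'd' at position 0: consonant
  'j' at position 1: consonant
  'o' at position 2: vowel (running total: 1)
  'c' at position 3: consonant
  'd' at position 4: consonant
  'k' at position 5: consonant
  'l' at position 6: consonant
  'j' at position 7: consonant
Total vowels: 1

1


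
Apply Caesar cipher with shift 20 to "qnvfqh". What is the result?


Caesar cipher: shift "qnvfqh" by 20
  'q' (pos 16) + 20 = pos 10 = 'k'
  'n' (pos 13) + 20 = pos 7 = 'h'
  'v' (pos 21) + 20 = pos 15 = 'p'
  'f' (pos 5) + 20 = pos 25 = 'z'
  'q' (pos 16) + 20 = pos 10 = 'k'
  'h' (pos 7) + 20 = pos 1 = 'b'
Result: khpzkb

khpzkb


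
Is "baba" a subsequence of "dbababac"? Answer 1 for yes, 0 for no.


Check if "baba" is a subsequence of "dbababac"
Greedy scan:
  Position 0 ('d'): no match needed
  Position 1 ('b'): matches sub[0] = 'b'
  Position 2 ('a'): matches sub[1] = 'a'
  Position 3 ('b'): matches sub[2] = 'b'
  Position 4 ('a'): matches sub[3] = 'a'
  Position 5 ('b'): no match needed
  Position 6 ('a'): no match needed
  Position 7 ('c'): no match needed
All 4 characters matched => is a subsequence

1


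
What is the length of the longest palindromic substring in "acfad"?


Input: "acfad"
Checking substrings for palindromes:
  No multi-char palindromic substrings found
Longest palindromic substring: "a" with length 1

1


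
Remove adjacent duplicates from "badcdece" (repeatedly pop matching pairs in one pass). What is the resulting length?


Input: badcdece
Stack-based adjacent duplicate removal:
  Read 'b': push. Stack: b
  Read 'a': push. Stack: ba
  Read 'd': push. Stack: bad
  Read 'c': push. Stack: badc
  Read 'd': push. Stack: badcd
  Read 'e': push. Stack: badcde
  Read 'c': push. Stack: badcdec
  Read 'e': push. Stack: badcdece
Final stack: "badcdece" (length 8)

8


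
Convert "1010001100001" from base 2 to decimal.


Input: "1010001100001" in base 2
Positional expansion:
  Digit '1' (value 1) x 2^12 = 4096
  Digit '0' (value 0) x 2^11 = 0
  Digit '1' (value 1) x 2^10 = 1024
  Digit '0' (value 0) x 2^9 = 0
  Digit '0' (value 0) x 2^8 = 0
  Digit '0' (value 0) x 2^7 = 0
  Digit '1' (value 1) x 2^6 = 64
  Digit '1' (value 1) x 2^5 = 32
  Digit '0' (value 0) x 2^4 = 0
  Digit '0' (value 0) x 2^3 = 0
  Digit '0' (value 0) x 2^2 = 0
  Digit '0' (value 0) x 2^1 = 0
  Digit '1' (value 1) x 2^0 = 1
Sum = 5217

5217


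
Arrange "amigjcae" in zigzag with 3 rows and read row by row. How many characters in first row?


Zigzag "amigjcae" into 3 rows:
Placing characters:
  'a' => row 0
  'm' => row 1
  'i' => row 2
  'g' => row 1
  'j' => row 0
  'c' => row 1
  'a' => row 2
  'e' => row 1
Rows:
  Row 0: "aj"
  Row 1: "mgce"
  Row 2: "ia"
First row length: 2

2


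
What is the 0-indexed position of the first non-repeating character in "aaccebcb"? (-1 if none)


Input: aaccebcb
Character frequencies:
  'a': 2
  'b': 2
  'c': 3
  'e': 1
Scanning left to right for freq == 1:
  Position 0 ('a'): freq=2, skip
  Position 1 ('a'): freq=2, skip
  Position 2 ('c'): freq=3, skip
  Position 3 ('c'): freq=3, skip
  Position 4 ('e'): unique! => answer = 4

4


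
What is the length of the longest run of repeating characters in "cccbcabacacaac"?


Input: "cccbcabacacaac"
Scanning for longest run:
  Position 1 ('c'): continues run of 'c', length=2
  Position 2 ('c'): continues run of 'c', length=3
  Position 3 ('b'): new char, reset run to 1
  Position 4 ('c'): new char, reset run to 1
  Position 5 ('a'): new char, reset run to 1
  Position 6 ('b'): new char, reset run to 1
  Position 7 ('a'): new char, reset run to 1
  Position 8 ('c'): new char, reset run to 1
  Position 9 ('a'): new char, reset run to 1
  Position 10 ('c'): new char, reset run to 1
  Position 11 ('a'): new char, reset run to 1
  Position 12 ('a'): continues run of 'a', length=2
  Position 13 ('c'): new char, reset run to 1
Longest run: 'c' with length 3

3


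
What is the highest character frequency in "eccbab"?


Input: eccbab
Character counts:
  'a': 1
  'b': 2
  'c': 2
  'e': 1
Maximum frequency: 2

2


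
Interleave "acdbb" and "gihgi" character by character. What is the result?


Interleaving "acdbb" and "gihgi":
  Position 0: 'a' from first, 'g' from second => "ag"
  Position 1: 'c' from first, 'i' from second => "ci"
  Position 2: 'd' from first, 'h' from second => "dh"
  Position 3: 'b' from first, 'g' from second => "bg"
  Position 4: 'b' from first, 'i' from second => "bi"
Result: agcidhbgbi

agcidhbgbi


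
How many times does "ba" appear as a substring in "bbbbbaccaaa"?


Searching for "ba" in "bbbbbaccaaa"
Scanning each position:
  Position 0: "bb" => no
  Position 1: "bb" => no
  Position 2: "bb" => no
  Position 3: "bb" => no
  Position 4: "ba" => MATCH
  Position 5: "ac" => no
  Position 6: "cc" => no
  Position 7: "ca" => no
  Position 8: "aa" => no
  Position 9: "aa" => no
Total occurrences: 1

1


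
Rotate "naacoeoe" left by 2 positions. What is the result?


Input: "naacoeoe", rotate left by 2
First 2 characters: "na"
Remaining characters: "acoeoe"
Concatenate remaining + first: "acoeoe" + "na" = "acoeoena"

acoeoena


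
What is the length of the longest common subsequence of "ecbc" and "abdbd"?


LCS of "ecbc" and "abdbd"
DP table:
           a    b    d    b    d
      0    0    0    0    0    0
  e   0    0    0    0    0    0
  c   0    0    0    0    0    0
  b   0    0    1    1    1    1
  c   0    0    1    1    1    1
LCS length = dp[4][5] = 1

1


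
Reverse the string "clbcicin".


Input: clbcicin
Reading characters right to left:
  Position 7: 'n'
  Position 6: 'i'
  Position 5: 'c'
  Position 4: 'i'
  Position 3: 'c'
  Position 2: 'b'
  Position 1: 'l'
  Position 0: 'c'
Reversed: nicicblc

nicicblc


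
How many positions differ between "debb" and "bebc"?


Comparing "debb" and "bebc" position by position:
  Position 0: 'd' vs 'b' => DIFFER
  Position 1: 'e' vs 'e' => same
  Position 2: 'b' vs 'b' => same
  Position 3: 'b' vs 'c' => DIFFER
Positions that differ: 2

2


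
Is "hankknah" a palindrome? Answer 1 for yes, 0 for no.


Input: hankknah
Reversed: hankknah
  Compare pos 0 ('h') with pos 7 ('h'): match
  Compare pos 1 ('a') with pos 6 ('a'): match
  Compare pos 2 ('n') with pos 5 ('n'): match
  Compare pos 3 ('k') with pos 4 ('k'): match
Result: palindrome

1


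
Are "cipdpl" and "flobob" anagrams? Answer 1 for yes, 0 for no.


Strings: "cipdpl", "flobob"
Sorted first:  cdilpp
Sorted second: bbfloo
Differ at position 0: 'c' vs 'b' => not anagrams

0


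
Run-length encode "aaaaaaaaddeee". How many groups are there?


Input: aaaaaaaaddeee
Scanning for consecutive runs:
  Group 1: 'a' x 8 (positions 0-7)
  Group 2: 'd' x 2 (positions 8-9)
  Group 3: 'e' x 3 (positions 10-12)
Total groups: 3

3


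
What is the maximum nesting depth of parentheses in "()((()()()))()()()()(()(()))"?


Input: "()((()()()))()()()()(()(()))"
Tracking depth:
  Position 0 '(': depth becomes 1
  Position 1 ')': depth becomes 0
  Position 2 '(': depth becomes 1
  Position 3 '(': depth becomes 2
  Position 4 '(': depth becomes 3
  Position 5 ')': depth becomes 2
  Position 6 '(': depth becomes 3
  Position 7 ')': depth becomes 2
  Position 8 '(': depth becomes 3
  Position 9 ')': depth becomes 2
  Position 10 ')': depth becomes 1
  Position 11 ')': depth becomes 0
  Position 12 '(': depth becomes 1
  Position 13 ')': depth becomes 0
  Position 14 '(': depth becomes 1
  Position 15 ')': depth becomes 0
  Position 16 '(': depth becomes 1
  Position 17 ')': depth becomes 0
  Position 18 '(': depth becomes 1
  Position 19 ')': depth becomes 0
  Position 20 '(': depth becomes 1
  Position 21 '(': depth becomes 2
  Position 22 ')': depth becomes 1
  Position 23 '(': depth becomes 2
  Position 24 '(': depth becomes 3
  Position 25 ')': depth becomes 2
  Position 26 ')': depth becomes 1
  Position 27 ')': depth becomes 0
Maximum depth reached: 3

3


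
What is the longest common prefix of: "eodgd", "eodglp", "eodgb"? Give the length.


Words: eodgd, eodglp, eodgb
  Position 0: all 'e' => match
  Position 1: all 'o' => match
  Position 2: all 'd' => match
  Position 3: all 'g' => match
  Position 4: ('d', 'l', 'b') => mismatch, stop
LCP = "eodg" (length 4)

4


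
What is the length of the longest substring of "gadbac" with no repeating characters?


Input: "gadbac"
Sliding window (track last position of each char):
  Position 0 ('g'): window [0,0] length 1 -- new best
  Position 1 ('a'): window [0,1] length 2 -- new best
  Position 2 ('d'): window [0,2] length 3 -- new best
  Position 3 ('b'): window [0,3] length 4 -- new best
  Position 4 ('a'): repeat (last at 1), move window start to 2
  Position 4 ('a'): window [2,4] length 3
  Position 5 ('c'): window [2,5] length 4
Longest substring with no repeats: "gadb" with length 4

4


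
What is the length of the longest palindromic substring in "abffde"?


Input: "abffde"
Checking substrings for palindromes:
  [2:4] "ff" (len 2) => palindrome
Longest palindromic substring: "ff" with length 2

2


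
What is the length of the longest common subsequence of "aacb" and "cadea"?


LCS of "aacb" and "cadea"
DP table:
           c    a    d    e    a
      0    0    0    0    0    0
  a   0    0    1    1    1    1
  a   0    0    1    1    1    2
  c   0    1    1    1    1    2
  b   0    1    1    1    1    2
LCS length = dp[4][5] = 2

2


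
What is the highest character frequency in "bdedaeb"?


Input: bdedaeb
Character counts:
  'a': 1
  'b': 2
  'd': 2
  'e': 2
Maximum frequency: 2

2


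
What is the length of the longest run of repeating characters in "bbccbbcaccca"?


Input: "bbccbbcaccca"
Scanning for longest run:
  Position 1 ('b'): continues run of 'b', length=2
  Position 2 ('c'): new char, reset run to 1
  Position 3 ('c'): continues run of 'c', length=2
  Position 4 ('b'): new char, reset run to 1
  Position 5 ('b'): continues run of 'b', length=2
  Position 6 ('c'): new char, reset run to 1
  Position 7 ('a'): new char, reset run to 1
  Position 8 ('c'): new char, reset run to 1
  Position 9 ('c'): continues run of 'c', length=2
  Position 10 ('c'): continues run of 'c', length=3
  Position 11 ('a'): new char, reset run to 1
Longest run: 'c' with length 3

3


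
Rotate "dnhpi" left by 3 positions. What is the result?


Input: "dnhpi", rotate left by 3
First 3 characters: "dnh"
Remaining characters: "pi"
Concatenate remaining + first: "pi" + "dnh" = "pidnh"

pidnh


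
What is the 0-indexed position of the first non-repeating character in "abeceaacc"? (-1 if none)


Input: abeceaacc
Character frequencies:
  'a': 3
  'b': 1
  'c': 3
  'e': 2
Scanning left to right for freq == 1:
  Position 0 ('a'): freq=3, skip
  Position 1 ('b'): unique! => answer = 1

1


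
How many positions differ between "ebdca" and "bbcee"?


Comparing "ebdca" and "bbcee" position by position:
  Position 0: 'e' vs 'b' => DIFFER
  Position 1: 'b' vs 'b' => same
  Position 2: 'd' vs 'c' => DIFFER
  Position 3: 'c' vs 'e' => DIFFER
  Position 4: 'a' vs 'e' => DIFFER
Positions that differ: 4

4


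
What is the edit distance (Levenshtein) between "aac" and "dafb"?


Computing edit distance: "aac" -> "dafb"
DP table:
           d    a    f    b
      0    1    2    3    4
  a   1    1    1    2    3
  a   2    2    1    2    3
  c   3    3    2    2    3
Edit distance = dp[3][4] = 3

3


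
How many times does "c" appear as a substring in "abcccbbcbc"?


Searching for "c" in "abcccbbcbc"
Scanning each position:
  Position 0: "a" => no
  Position 1: "b" => no
  Position 2: "c" => MATCH
  Position 3: "c" => MATCH
  Position 4: "c" => MATCH
  Position 5: "b" => no
  Position 6: "b" => no
  Position 7: "c" => MATCH
  Position 8: "b" => no
  Position 9: "c" => MATCH
Total occurrences: 5

5


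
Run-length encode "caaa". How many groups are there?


Input: caaa
Scanning for consecutive runs:
  Group 1: 'c' x 1 (positions 0-0)
  Group 2: 'a' x 3 (positions 1-3)
Total groups: 2

2


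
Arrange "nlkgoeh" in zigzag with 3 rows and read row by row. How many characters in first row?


Zigzag "nlkgoeh" into 3 rows:
Placing characters:
  'n' => row 0
  'l' => row 1
  'k' => row 2
  'g' => row 1
  'o' => row 0
  'e' => row 1
  'h' => row 2
Rows:
  Row 0: "no"
  Row 1: "lge"
  Row 2: "kh"
First row length: 2

2


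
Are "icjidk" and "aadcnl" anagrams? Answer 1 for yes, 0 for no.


Strings: "icjidk", "aadcnl"
Sorted first:  cdiijk
Sorted second: aacdln
Differ at position 0: 'c' vs 'a' => not anagrams

0


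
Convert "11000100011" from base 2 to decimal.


Input: "11000100011" in base 2
Positional expansion:
  Digit '1' (value 1) x 2^10 = 1024
  Digit '1' (value 1) x 2^9 = 512
  Digit '0' (value 0) x 2^8 = 0
  Digit '0' (value 0) x 2^7 = 0
  Digit '0' (value 0) x 2^6 = 0
  Digit '1' (value 1) x 2^5 = 32
  Digit '0' (value 0) x 2^4 = 0
  Digit '0' (value 0) x 2^3 = 0
  Digit '0' (value 0) x 2^2 = 0
  Digit '1' (value 1) x 2^1 = 2
  Digit '1' (value 1) x 2^0 = 1
Sum = 1571

1571


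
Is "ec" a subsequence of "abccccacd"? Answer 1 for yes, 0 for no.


Check if "ec" is a subsequence of "abccccacd"
Greedy scan:
  Position 0 ('a'): no match needed
  Position 1 ('b'): no match needed
  Position 2 ('c'): no match needed
  Position 3 ('c'): no match needed
  Position 4 ('c'): no match needed
  Position 5 ('c'): no match needed
  Position 6 ('a'): no match needed
  Position 7 ('c'): no match needed
  Position 8 ('d'): no match needed
Only matched 0/2 characters => not a subsequence

0


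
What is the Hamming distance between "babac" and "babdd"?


Comparing "babac" and "babdd" position by position:
  Position 0: 'b' vs 'b' => same
  Position 1: 'a' vs 'a' => same
  Position 2: 'b' vs 'b' => same
  Position 3: 'a' vs 'd' => differ
  Position 4: 'c' vs 'd' => differ
Total differences (Hamming distance): 2

2


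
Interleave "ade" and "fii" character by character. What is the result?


Interleaving "ade" and "fii":
  Position 0: 'a' from first, 'f' from second => "af"
  Position 1: 'd' from first, 'i' from second => "di"
  Position 2: 'e' from first, 'i' from second => "ei"
Result: afdiei

afdiei


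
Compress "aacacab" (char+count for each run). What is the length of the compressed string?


Input: aacacab
Runs:
  'a' x 2 => "a2"
  'c' x 1 => "c1"
  'a' x 1 => "a1"
  'c' x 1 => "c1"
  'a' x 1 => "a1"
  'b' x 1 => "b1"
Compressed: "a2c1a1c1a1b1"
Compressed length: 12

12


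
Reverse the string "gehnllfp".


Input: gehnllfp
Reading characters right to left:
  Position 7: 'p'
  Position 6: 'f'
  Position 5: 'l'
  Position 4: 'l'
  Position 3: 'n'
  Position 2: 'h'
  Position 1: 'e'
  Position 0: 'g'
Reversed: pfllnheg

pfllnheg


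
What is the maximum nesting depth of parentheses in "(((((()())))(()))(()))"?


Input: "(((((()())))(()))(()))"
Tracking depth:
  Position 0 '(': depth becomes 1
  Position 1 '(': depth becomes 2
  Position 2 '(': depth becomes 3
  Position 3 '(': depth becomes 4
  Position 4 '(': depth becomes 5
  Position 5 '(': depth becomes 6
  Position 6 ')': depth becomes 5
  Position 7 '(': depth becomes 6
  Position 8 ')': depth becomes 5
  Position 9 ')': depth becomes 4
  Position 10 ')': depth becomes 3
  Position 11 ')': depth becomes 2
  Position 12 '(': depth becomes 3
  Position 13 '(': depth becomes 4
  Position 14 ')': depth becomes 3
  Position 15 ')': depth becomes 2
  Position 16 ')': depth becomes 1
  Position 17 '(': depth becomes 2
  Position 18 '(': depth becomes 3
  Position 19 ')': depth becomes 2
  Position 20 ')': depth becomes 1
  Position 21 ')': depth becomes 0
Maximum depth reached: 6

6


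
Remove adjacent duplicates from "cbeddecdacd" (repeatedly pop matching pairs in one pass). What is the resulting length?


Input: cbeddecdacd
Stack-based adjacent duplicate removal:
  Read 'c': push. Stack: c
  Read 'b': push. Stack: cb
  Read 'e': push. Stack: cbe
  Read 'd': push. Stack: cbed
  Read 'd': matches stack top 'd' => pop. Stack: cbe
  Read 'e': matches stack top 'e' => pop. Stack: cb
  Read 'c': push. Stack: cbc
  Read 'd': push. Stack: cbcd
  Read 'a': push. Stack: cbcda
  Read 'c': push. Stack: cbcdac
  Read 'd': push. Stack: cbcdacd
Final stack: "cbcdacd" (length 7)

7


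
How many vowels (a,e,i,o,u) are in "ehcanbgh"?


Input: ehcanbgh
Checking each character:
  'e' at position 0: vowel (running total: 1)
  'h' at position 1: consonant
  'c' at position 2: consonant
  'a' at position 3: vowel (running total: 2)
  'n' at position 4: consonant
  'b' at position 5: consonant
  'g' at position 6: consonant
  'h' at position 7: consonant
Total vowels: 2

2


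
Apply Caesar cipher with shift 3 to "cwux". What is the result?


Caesar cipher: shift "cwux" by 3
  'c' (pos 2) + 3 = pos 5 = 'f'
  'w' (pos 22) + 3 = pos 25 = 'z'
  'u' (pos 20) + 3 = pos 23 = 'x'
  'x' (pos 23) + 3 = pos 0 = 'a'
Result: fzxa

fzxa


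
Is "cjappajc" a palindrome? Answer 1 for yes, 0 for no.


Input: cjappajc
Reversed: cjappajc
  Compare pos 0 ('c') with pos 7 ('c'): match
  Compare pos 1 ('j') with pos 6 ('j'): match
  Compare pos 2 ('a') with pos 5 ('a'): match
  Compare pos 3 ('p') with pos 4 ('p'): match
Result: palindrome

1


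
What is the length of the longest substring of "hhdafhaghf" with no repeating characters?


Input: "hhdafhaghf"
Sliding window (track last position of each char):
  Position 0 ('h'): window [0,0] length 1 -- new best
  Position 1 ('h'): repeat (last at 0), move window start to 1
  Position 1 ('h'): window [1,1] length 1
  Position 2 ('d'): window [1,2] length 2 -- new best
  Position 3 ('a'): window [1,3] length 3 -- new best
  Position 4 ('f'): window [1,4] length 4 -- new best
  Position 5 ('h'): repeat (last at 1), move window start to 2
  Position 5 ('h'): window [2,5] length 4
  Position 6 ('a'): repeat (last at 3), move window start to 4
  Position 6 ('a'): window [4,6] length 3
  Position 7 ('g'): window [4,7] length 4
  Position 8 ('h'): repeat (last at 5), move window start to 6
  Position 8 ('h'): window [6,8] length 3
  Position 9 ('f'): window [6,9] length 4
Longest substring with no repeats: "hdaf" with length 4

4


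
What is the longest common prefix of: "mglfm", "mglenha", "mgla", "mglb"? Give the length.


Words: mglfm, mglenha, mgla, mglb
  Position 0: all 'm' => match
  Position 1: all 'g' => match
  Position 2: all 'l' => match
  Position 3: ('f', 'e', 'a', 'b') => mismatch, stop
LCP = "mgl" (length 3)

3


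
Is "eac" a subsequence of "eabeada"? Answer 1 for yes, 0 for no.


Check if "eac" is a subsequence of "eabeada"
Greedy scan:
  Position 0 ('e'): matches sub[0] = 'e'
  Position 1 ('a'): matches sub[1] = 'a'
  Position 2 ('b'): no match needed
  Position 3 ('e'): no match needed
  Position 4 ('a'): no match needed
  Position 5 ('d'): no match needed
  Position 6 ('a'): no match needed
Only matched 2/3 characters => not a subsequence

0


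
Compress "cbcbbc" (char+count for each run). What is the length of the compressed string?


Input: cbcbbc
Runs:
  'c' x 1 => "c1"
  'b' x 1 => "b1"
  'c' x 1 => "c1"
  'b' x 2 => "b2"
  'c' x 1 => "c1"
Compressed: "c1b1c1b2c1"
Compressed length: 10

10


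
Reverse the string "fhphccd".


Input: fhphccd
Reading characters right to left:
  Position 6: 'd'
  Position 5: 'c'
  Position 4: 'c'
  Position 3: 'h'
  Position 2: 'p'
  Position 1: 'h'
  Position 0: 'f'
Reversed: dcchphf

dcchphf


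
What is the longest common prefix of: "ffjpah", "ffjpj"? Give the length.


Words: ffjpah, ffjpj
  Position 0: all 'f' => match
  Position 1: all 'f' => match
  Position 2: all 'j' => match
  Position 3: all 'p' => match
  Position 4: ('a', 'j') => mismatch, stop
LCP = "ffjp" (length 4)

4


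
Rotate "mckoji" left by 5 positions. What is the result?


Input: "mckoji", rotate left by 5
First 5 characters: "mckoj"
Remaining characters: "i"
Concatenate remaining + first: "i" + "mckoj" = "imckoj"

imckoj


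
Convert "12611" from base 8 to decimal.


Input: "12611" in base 8
Positional expansion:
  Digit '1' (value 1) x 8^4 = 4096
  Digit '2' (value 2) x 8^3 = 1024
  Digit '6' (value 6) x 8^2 = 384
  Digit '1' (value 1) x 8^1 = 8
  Digit '1' (value 1) x 8^0 = 1
Sum = 5513

5513


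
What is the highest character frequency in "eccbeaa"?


Input: eccbeaa
Character counts:
  'a': 2
  'b': 1
  'c': 2
  'e': 2
Maximum frequency: 2

2


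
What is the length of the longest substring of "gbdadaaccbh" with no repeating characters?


Input: "gbdadaaccbh"
Sliding window (track last position of each char):
  Position 0 ('g'): window [0,0] length 1 -- new best
  Position 1 ('b'): window [0,1] length 2 -- new best
  Position 2 ('d'): window [0,2] length 3 -- new best
  Position 3 ('a'): window [0,3] length 4 -- new best
  Position 4 ('d'): repeat (last at 2), move window start to 3
  Position 4 ('d'): window [3,4] length 2
  Position 5 ('a'): repeat (last at 3), move window start to 4
  Position 5 ('a'): window [4,5] length 2
  Position 6 ('a'): repeat (last at 5), move window start to 6
  Position 6 ('a'): window [6,6] length 1
  Position 7 ('c'): window [6,7] length 2
  Position 8 ('c'): repeat (last at 7), move window start to 8
  Position 8 ('c'): window [8,8] length 1
  Position 9 ('b'): window [8,9] length 2
  Position 10 ('h'): window [8,10] length 3
Longest substring with no repeats: "gbda" with length 4

4


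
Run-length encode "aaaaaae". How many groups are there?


Input: aaaaaae
Scanning for consecutive runs:
  Group 1: 'a' x 6 (positions 0-5)
  Group 2: 'e' x 1 (positions 6-6)
Total groups: 2

2


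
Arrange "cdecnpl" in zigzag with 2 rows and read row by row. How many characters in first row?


Zigzag "cdecnpl" into 2 rows:
Placing characters:
  'c' => row 0
  'd' => row 1
  'e' => row 0
  'c' => row 1
  'n' => row 0
  'p' => row 1
  'l' => row 0
Rows:
  Row 0: "cenl"
  Row 1: "dcp"
First row length: 4

4


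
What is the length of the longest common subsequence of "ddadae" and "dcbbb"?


LCS of "ddadae" and "dcbbb"
DP table:
           d    c    b    b    b
      0    0    0    0    0    0
  d   0    1    1    1    1    1
  d   0    1    1    1    1    1
  a   0    1    1    1    1    1
  d   0    1    1    1    1    1
  a   0    1    1    1    1    1
  e   0    1    1    1    1    1
LCS length = dp[6][5] = 1

1


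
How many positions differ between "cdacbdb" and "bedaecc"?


Comparing "cdacbdb" and "bedaecc" position by position:
  Position 0: 'c' vs 'b' => DIFFER
  Position 1: 'd' vs 'e' => DIFFER
  Position 2: 'a' vs 'd' => DIFFER
  Position 3: 'c' vs 'a' => DIFFER
  Position 4: 'b' vs 'e' => DIFFER
  Position 5: 'd' vs 'c' => DIFFER
  Position 6: 'b' vs 'c' => DIFFER
Positions that differ: 7

7


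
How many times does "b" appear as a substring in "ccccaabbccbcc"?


Searching for "b" in "ccccaabbccbcc"
Scanning each position:
  Position 0: "c" => no
  Position 1: "c" => no
  Position 2: "c" => no
  Position 3: "c" => no
  Position 4: "a" => no
  Position 5: "a" => no
  Position 6: "b" => MATCH
  Position 7: "b" => MATCH
  Position 8: "c" => no
  Position 9: "c" => no
  Position 10: "b" => MATCH
  Position 11: "c" => no
  Position 12: "c" => no
Total occurrences: 3

3


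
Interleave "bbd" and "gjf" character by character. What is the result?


Interleaving "bbd" and "gjf":
  Position 0: 'b' from first, 'g' from second => "bg"
  Position 1: 'b' from first, 'j' from second => "bj"
  Position 2: 'd' from first, 'f' from second => "df"
Result: bgbjdf

bgbjdf


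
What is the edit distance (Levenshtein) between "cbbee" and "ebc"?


Computing edit distance: "cbbee" -> "ebc"
DP table:
           e    b    c
      0    1    2    3
  c   1    1    2    2
  b   2    2    1    2
  b   3    3    2    2
  e   4    3    3    3
  e   5    4    4    4
Edit distance = dp[5][3] = 4

4


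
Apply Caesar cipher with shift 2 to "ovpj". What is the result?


Caesar cipher: shift "ovpj" by 2
  'o' (pos 14) + 2 = pos 16 = 'q'
  'v' (pos 21) + 2 = pos 23 = 'x'
  'p' (pos 15) + 2 = pos 17 = 'r'
  'j' (pos 9) + 2 = pos 11 = 'l'
Result: qxrl

qxrl


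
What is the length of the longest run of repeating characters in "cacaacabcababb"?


Input: "cacaacabcababb"
Scanning for longest run:
  Position 1 ('a'): new char, reset run to 1
  Position 2 ('c'): new char, reset run to 1
  Position 3 ('a'): new char, reset run to 1
  Position 4 ('a'): continues run of 'a', length=2
  Position 5 ('c'): new char, reset run to 1
  Position 6 ('a'): new char, reset run to 1
  Position 7 ('b'): new char, reset run to 1
  Position 8 ('c'): new char, reset run to 1
  Position 9 ('a'): new char, reset run to 1
  Position 10 ('b'): new char, reset run to 1
  Position 11 ('a'): new char, reset run to 1
  Position 12 ('b'): new char, reset run to 1
  Position 13 ('b'): continues run of 'b', length=2
Longest run: 'a' with length 2

2


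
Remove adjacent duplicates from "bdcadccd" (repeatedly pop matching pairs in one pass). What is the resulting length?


Input: bdcadccd
Stack-based adjacent duplicate removal:
  Read 'b': push. Stack: b
  Read 'd': push. Stack: bd
  Read 'c': push. Stack: bdc
  Read 'a': push. Stack: bdca
  Read 'd': push. Stack: bdcad
  Read 'c': push. Stack: bdcadc
  Read 'c': matches stack top 'c' => pop. Stack: bdcad
  Read 'd': matches stack top 'd' => pop. Stack: bdca
Final stack: "bdca" (length 4)

4


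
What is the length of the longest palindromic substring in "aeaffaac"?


Input: "aeaffaac"
Checking substrings for palindromes:
  [2:6] "affa" (len 4) => palindrome
  [0:3] "aea" (len 3) => palindrome
  [3:5] "ff" (len 2) => palindrome
  [5:7] "aa" (len 2) => palindrome
Longest palindromic substring: "affa" with length 4

4


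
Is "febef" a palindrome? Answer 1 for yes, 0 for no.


Input: febef
Reversed: febef
  Compare pos 0 ('f') with pos 4 ('f'): match
  Compare pos 1 ('e') with pos 3 ('e'): match
Result: palindrome

1


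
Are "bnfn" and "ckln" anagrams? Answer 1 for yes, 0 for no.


Strings: "bnfn", "ckln"
Sorted first:  bfnn
Sorted second: ckln
Differ at position 0: 'b' vs 'c' => not anagrams

0


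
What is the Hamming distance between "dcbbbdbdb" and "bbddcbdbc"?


Comparing "dcbbbdbdb" and "bbddcbdbc" position by position:
  Position 0: 'd' vs 'b' => differ
  Position 1: 'c' vs 'b' => differ
  Position 2: 'b' vs 'd' => differ
  Position 3: 'b' vs 'd' => differ
  Position 4: 'b' vs 'c' => differ
  Position 5: 'd' vs 'b' => differ
  Position 6: 'b' vs 'd' => differ
  Position 7: 'd' vs 'b' => differ
  Position 8: 'b' vs 'c' => differ
Total differences (Hamming distance): 9

9


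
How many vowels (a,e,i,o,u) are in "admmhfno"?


Input: admmhfno
Checking each character:
  'a' at position 0: vowel (running total: 1)
  'd' at position 1: consonant
  'm' at position 2: consonant
  'm' at position 3: consonant
  'h' at position 4: consonant
  'f' at position 5: consonant
  'n' at position 6: consonant
  'o' at position 7: vowel (running total: 2)
Total vowels: 2

2


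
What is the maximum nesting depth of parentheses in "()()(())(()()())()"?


Input: "()()(())(()()())()"
Tracking depth:
  Position 0 '(': depth becomes 1
  Position 1 ')': depth becomes 0
  Position 2 '(': depth becomes 1
  Position 3 ')': depth becomes 0
  Position 4 '(': depth becomes 1
  Position 5 '(': depth becomes 2
  Position 6 ')': depth becomes 1
  Position 7 ')': depth becomes 0
  Position 8 '(': depth becomes 1
  Position 9 '(': depth becomes 2
  Position 10 ')': depth becomes 1
  Position 11 '(': depth becomes 2
  Position 12 ')': depth becomes 1
  Position 13 '(': depth becomes 2
  Position 14 ')': depth becomes 1
  Position 15 ')': depth becomes 0
  Position 16 '(': depth becomes 1
  Position 17 ')': depth becomes 0
Maximum depth reached: 2

2


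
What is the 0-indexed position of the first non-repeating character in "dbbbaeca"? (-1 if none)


Input: dbbbaeca
Character frequencies:
  'a': 2
  'b': 3
  'c': 1
  'd': 1
  'e': 1
Scanning left to right for freq == 1:
  Position 0 ('d'): unique! => answer = 0

0


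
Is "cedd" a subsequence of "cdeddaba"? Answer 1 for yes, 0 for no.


Check if "cedd" is a subsequence of "cdeddaba"
Greedy scan:
  Position 0 ('c'): matches sub[0] = 'c'
  Position 1 ('d'): no match needed
  Position 2 ('e'): matches sub[1] = 'e'
  Position 3 ('d'): matches sub[2] = 'd'
  Position 4 ('d'): matches sub[3] = 'd'
  Position 5 ('a'): no match needed
  Position 6 ('b'): no match needed
  Position 7 ('a'): no match needed
All 4 characters matched => is a subsequence

1


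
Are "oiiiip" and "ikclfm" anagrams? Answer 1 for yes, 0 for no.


Strings: "oiiiip", "ikclfm"
Sorted first:  iiiiop
Sorted second: cfiklm
Differ at position 0: 'i' vs 'c' => not anagrams

0


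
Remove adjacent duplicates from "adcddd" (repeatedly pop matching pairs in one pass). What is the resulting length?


Input: adcddd
Stack-based adjacent duplicate removal:
  Read 'a': push. Stack: a
  Read 'd': push. Stack: ad
  Read 'c': push. Stack: adc
  Read 'd': push. Stack: adcd
  Read 'd': matches stack top 'd' => pop. Stack: adc
  Read 'd': push. Stack: adcd
Final stack: "adcd" (length 4)

4
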